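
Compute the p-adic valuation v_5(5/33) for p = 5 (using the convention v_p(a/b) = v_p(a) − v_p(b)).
v_5(5/33) = 1

Factor powers of 5 from the numerator and denominator of the reduced fraction: 5 = 5^1 · 1 and 33 = 5^0 · 33. Apply v_p(a/b) = v_p(a) − v_p(b): v_5(5/33) = 1 − 0 = 1.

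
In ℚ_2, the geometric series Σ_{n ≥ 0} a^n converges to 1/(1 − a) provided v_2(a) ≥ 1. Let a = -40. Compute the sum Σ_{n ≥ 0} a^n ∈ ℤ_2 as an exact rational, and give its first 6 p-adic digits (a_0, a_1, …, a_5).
Σ a^n = 1/(1 − a) = 1/41;  first 6 digits = (1, 0, 0, 1, 1, 0)

v_2(a) = 3 ≥ 1, so the series converges in ℤ_2 to 1/(1 − a) = 1/(1 − (-40)) = 1/41. Expand this rational in ℤ_2: compute digits iteratively via d_i = x_i mod 2, x_{i+1} = (x_i − d_i)/2. The first 6 digits are (1, 0, 0, 1, 1, 0).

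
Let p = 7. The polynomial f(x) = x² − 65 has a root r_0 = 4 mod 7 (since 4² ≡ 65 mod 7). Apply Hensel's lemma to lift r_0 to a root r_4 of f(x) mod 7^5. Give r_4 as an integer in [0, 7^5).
r_4 = 16517 (mod 16807)

Hensel's recurrence: r_{i+1} = r_i − f(r_i)·(f′(r_i))^{-1} mod 7^{i+2}, with f′(x) = 2x. Iterate:
  r_0 = 4 (mod 7)
  r_1 = 4 (mod 49)
  r_2 = 53 (mod 343)
  r_3 = 2111 (mod 2401)
  r_4 = 16517 (mod 16807)
Final: r_4 = 16517, and one checks f(r_4) ≡ 0 mod 7^5.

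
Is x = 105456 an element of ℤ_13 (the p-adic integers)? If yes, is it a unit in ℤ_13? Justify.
x ∈ ℤ_13 but not a unit; v_13(x) = 3 > 0

ℤ_13 = {x ∈ ℚ_13 : v_13(x) ≥ 0} and ℤ_13^× = {x ∈ ℤ_13 : v_13(x) = 0}. Here v_13(105456) = v_13(num) − v_13(den) = 3; compare against these criteria.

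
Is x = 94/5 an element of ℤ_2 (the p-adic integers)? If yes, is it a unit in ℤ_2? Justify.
x ∈ ℤ_2 but not a unit; v_2(x) = 1 > 0

ℤ_2 = {x ∈ ℚ_2 : v_2(x) ≥ 0} and ℤ_2^× = {x ∈ ℤ_2 : v_2(x) = 0}. Here v_2(94/5) = v_2(num) − v_2(den) = 1; compare against these criteria.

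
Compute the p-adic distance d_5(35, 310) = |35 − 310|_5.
d_5(35, 310) = 1/25

Step 1 — x − y = 35 − 310 = -275. Step 2 — v_5(-275) = 2 (factor: -275 = −(5^2 · 11); the sign does not affect v_p). Step 3 — |x − y|_5 = 5^{-2} = 1/25.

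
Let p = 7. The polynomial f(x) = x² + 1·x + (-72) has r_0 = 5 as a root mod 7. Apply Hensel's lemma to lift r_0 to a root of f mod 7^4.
r_3 = 2392 (mod 2401)

Hensel: r_{i+1} = r_i − f(r_i)·(f′(r_i))^{-1} mod 7^{i+2}, f′(x) = 2x + 1. Iterate:
  r_0 = 5 (mod 7)
  r_1 = 40 (mod 49)
  r_2 = 334 (mod 343)
  r_3 = 2392 (mod 2401)
Final: r = 2392 satisfies f(r) ≡ 0 mod 7^4.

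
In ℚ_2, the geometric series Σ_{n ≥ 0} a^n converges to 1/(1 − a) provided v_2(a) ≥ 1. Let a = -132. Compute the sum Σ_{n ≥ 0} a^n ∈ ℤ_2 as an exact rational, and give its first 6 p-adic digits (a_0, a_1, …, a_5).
Σ a^n = 1/(1 − a) = 1/133;  first 6 digits = (1, 0, 1, 1, 0, 0)

v_2(a) = 2 ≥ 1, so the series converges in ℤ_2 to 1/(1 − a) = 1/(1 − (-132)) = 1/133. Expand this rational in ℤ_2: compute digits iteratively via d_i = x_i mod 2, x_{i+1} = (x_i − d_i)/2. The first 6 digits are (1, 0, 1, 1, 0, 0).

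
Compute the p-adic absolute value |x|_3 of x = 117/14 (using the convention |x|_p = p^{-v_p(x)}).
|117/14|_3 = 1/9

Step 1 — compute v_3(x) by factoring powers of 3 out of the numerator and denominator: v_3(117/14) = 2. Step 2 — apply |x|_p = p^{-v_p(x)} = 3^{-2} = 1/9.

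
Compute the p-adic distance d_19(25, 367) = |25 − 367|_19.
d_19(25, 367) = 1/19

Step 1 — x − y = 25 − 367 = -342. Step 2 — v_19(-342) = 1 (factor: -342 = −(19^1 · 18); the sign does not affect v_p). Step 3 — |x − y|_19 = 19^{-1} = 1/19.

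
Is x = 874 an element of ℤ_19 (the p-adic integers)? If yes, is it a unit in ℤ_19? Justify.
x ∈ ℤ_19 but not a unit; v_19(x) = 1 > 0

ℤ_19 = {x ∈ ℚ_19 : v_19(x) ≥ 0} and ℤ_19^× = {x ∈ ℤ_19 : v_19(x) = 0}. Here v_19(874) = v_19(num) − v_19(den) = 1; compare against these criteria.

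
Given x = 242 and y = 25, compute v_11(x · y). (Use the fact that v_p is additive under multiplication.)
v_11(6050) = 2

v_p(x) = 2 (factor: 242 = 11^2 · 2); v_p(y) = 0 (factor: 25 = 11^0 · 25). Additivity: v_p(xy) = v_p(x) + v_p(y) = 2 + 0 = 2. (Direct check: xy = 6050 = 11^2 · (50).)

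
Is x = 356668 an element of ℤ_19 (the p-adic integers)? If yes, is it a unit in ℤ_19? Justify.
x ∈ ℤ_19 but not a unit; v_19(x) = 3 > 0

ℤ_19 = {x ∈ ℚ_19 : v_19(x) ≥ 0} and ℤ_19^× = {x ∈ ℤ_19 : v_19(x) = 0}. Here v_19(356668) = v_19(num) − v_19(den) = 3; compare against these criteria.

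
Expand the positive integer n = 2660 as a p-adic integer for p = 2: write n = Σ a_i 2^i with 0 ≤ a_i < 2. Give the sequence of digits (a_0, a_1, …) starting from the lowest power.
(a_0, a_1, …) = (0, 0, 1, 0, 0, 1, 1, 0, 0, 1, 0, 1)

Repeated division by 2 gives the digits low-to-high: 2660 = 1·2^2 + 1·2^5 + 1·2^6 + 1·2^9 + 1·2^11. Digit sequence: (0, 0, 1, 0, 0, 1, 1, 0, 0, 1, 0, 1).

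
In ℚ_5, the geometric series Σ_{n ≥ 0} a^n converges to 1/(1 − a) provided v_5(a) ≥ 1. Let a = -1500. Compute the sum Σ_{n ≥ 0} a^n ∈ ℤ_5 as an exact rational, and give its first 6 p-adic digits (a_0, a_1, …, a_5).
Σ a^n = 1/(1 − a) = 1/1501;  first 6 digits = (1, 0, 0, 3, 2, 4)

v_5(a) = 3 ≥ 1, so the series converges in ℤ_5 to 1/(1 − a) = 1/(1 − (-1500)) = 1/1501. Expand this rational in ℤ_5: compute digits iteratively via d_i = x_i mod 5, x_{i+1} = (x_i − d_i)/5. The first 6 digits are (1, 0, 0, 3, 2, 4).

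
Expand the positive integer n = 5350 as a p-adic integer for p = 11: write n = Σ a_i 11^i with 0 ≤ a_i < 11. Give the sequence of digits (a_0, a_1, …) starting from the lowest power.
(a_0, a_1, …) = (4, 2, 0, 4)

Repeated division by 11 gives the digits low-to-high: 5350 = 4 + 2·11^1 + 4·11^3. Digit sequence: (4, 2, 0, 4).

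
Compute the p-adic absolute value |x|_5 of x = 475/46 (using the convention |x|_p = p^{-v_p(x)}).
|475/46|_5 = 1/25

Step 1 — compute v_5(x) by factoring powers of 5 out of the numerator and denominator: v_5(475/46) = 2. Step 2 — apply |x|_p = p^{-v_p(x)} = 5^{-2} = 1/25.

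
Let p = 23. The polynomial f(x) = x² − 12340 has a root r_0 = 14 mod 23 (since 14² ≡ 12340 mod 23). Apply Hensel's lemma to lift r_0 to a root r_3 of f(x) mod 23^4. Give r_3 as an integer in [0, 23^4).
r_3 = 48889 (mod 279841)

Hensel's recurrence: r_{i+1} = r_i − f(r_i)·(f′(r_i))^{-1} mod 23^{i+2}, with f′(x) = 2x. Iterate:
  r_0 = 14 (mod 23)
  r_1 = 221 (mod 529)
  r_2 = 221 (mod 12167)
  r_3 = 48889 (mod 279841)
Final: r_3 = 48889, and one checks f(r_3) ≡ 0 mod 23^4.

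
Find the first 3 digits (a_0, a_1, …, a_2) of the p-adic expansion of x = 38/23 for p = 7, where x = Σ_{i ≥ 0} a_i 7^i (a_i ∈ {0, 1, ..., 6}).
(a_0, …, a_2) = (5, 5, 5)

v_7(38/23) = 0 (numerator and denominator both coprime to 7), so x ∈ ℤ_7^×. Compute digits iteratively via a_i = x_i mod 7, x_{i+1} = (x_i − a_i)/7, with x_0 = x:
  x_0 = 38/23;  a_0 = 5;  x_1 = (x_0 − 5)/7 = -11/23
  x_1 = -11/23;  a_1 = 5;  x_2 = (x_1 − 5)/7 = -18/23
  x_2 = -18/23;  a_2 = 5;  x_3 = (x_2 − 5)/7 = -19/23
Digits: (5, 5, 5).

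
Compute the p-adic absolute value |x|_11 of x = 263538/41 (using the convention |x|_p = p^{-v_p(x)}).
|263538/41|_11 = 1/14641

Step 1 — compute v_11(x) by factoring powers of 11 out of the numerator and denominator: v_11(263538/41) = 4. Step 2 — apply |x|_p = p^{-v_p(x)} = 11^{-4} = 1/14641.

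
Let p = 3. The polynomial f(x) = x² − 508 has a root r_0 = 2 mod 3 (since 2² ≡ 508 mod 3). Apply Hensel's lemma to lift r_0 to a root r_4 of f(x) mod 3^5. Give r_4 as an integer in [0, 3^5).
r_4 = 47 (mod 243)

Hensel's recurrence: r_{i+1} = r_i − f(r_i)·(f′(r_i))^{-1} mod 3^{i+2}, with f′(x) = 2x. Iterate:
  r_0 = 2 (mod 3)
  r_1 = 2 (mod 9)
  r_2 = 20 (mod 27)
  r_3 = 47 (mod 81)
  r_4 = 47 (mod 243)
Final: r_4 = 47, and one checks f(r_4) ≡ 0 mod 3^5.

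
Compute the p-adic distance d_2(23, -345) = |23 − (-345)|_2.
d_2(23, -345) = 1/16

Step 1 — x − y = 23 − (-345) = 368. Step 2 — v_2(368) = 4 (factor: 368 = (2^4 · 23); the sign does not affect v_p). Step 3 — |x − y|_2 = 2^{-4} = 1/16.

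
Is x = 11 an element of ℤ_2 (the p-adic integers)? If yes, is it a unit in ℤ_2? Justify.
x ∈ ℤ_2^× (unit); v_2(x) = 0

ℤ_2 = {x ∈ ℚ_2 : v_2(x) ≥ 0} and ℤ_2^× = {x ∈ ℤ_2 : v_2(x) = 0}. Here v_2(11) = v_2(num) − v_2(den) = 0; compare against these criteria.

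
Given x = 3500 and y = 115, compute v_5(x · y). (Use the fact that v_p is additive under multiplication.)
v_5(402500) = 4

v_p(x) = 3 (factor: 3500 = 5^3 · 28); v_p(y) = 1 (factor: 115 = 5^1 · 23). Additivity: v_p(xy) = v_p(x) + v_p(y) = 3 + 1 = 4. (Direct check: xy = 402500 = 5^4 · (644).)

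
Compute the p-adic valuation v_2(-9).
v_2(-9) = 0

v_2(n) is the largest exponent k such that 2^k divides n. Factor out: -9 = -2^0 · 9. (Sign doesn't affect v_p.) So v_2(-9) = 0.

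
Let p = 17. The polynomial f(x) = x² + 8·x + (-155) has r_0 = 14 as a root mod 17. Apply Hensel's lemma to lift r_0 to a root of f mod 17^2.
r_1 = 82 (mod 289)

Hensel: r_{i+1} = r_i − f(r_i)·(f′(r_i))^{-1} mod 17^{i+2}, f′(x) = 2x + 8. Iterate:
  r_0 = 14 (mod 17)
  r_1 = 82 (mod 289)
Final: r = 82 satisfies f(r) ≡ 0 mod 17^2.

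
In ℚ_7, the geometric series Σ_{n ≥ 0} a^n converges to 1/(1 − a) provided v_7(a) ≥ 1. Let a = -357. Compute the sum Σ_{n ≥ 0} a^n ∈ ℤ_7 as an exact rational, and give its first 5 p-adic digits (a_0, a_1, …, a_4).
Σ a^n = 1/(1 − a) = 1/358;  first 5 digits = (1, 5, 3, 5, 4)

v_7(a) = 1 ≥ 1, so the series converges in ℤ_7 to 1/(1 − a) = 1/(1 − (-357)) = 1/358. Expand this rational in ℤ_7: compute digits iteratively via d_i = x_i mod 7, x_{i+1} = (x_i − d_i)/7. The first 5 digits are (1, 5, 3, 5, 4).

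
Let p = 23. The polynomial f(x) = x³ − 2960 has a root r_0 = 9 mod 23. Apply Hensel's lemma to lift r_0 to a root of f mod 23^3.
r_2 = 5023 (mod 12167)

Hensel: r_{i+1} = r_i − f(r_i)/f′(r_i) mod 23^{i+2}, where f′(x) = 3x². Iterate:
  r_0 = 9 (mod 23)
  r_1 = 262 (mod 529)
  r_2 = 5023 (mod 12167)
Final: r = 5023 with f(r) ≡ 0 mod 23^3.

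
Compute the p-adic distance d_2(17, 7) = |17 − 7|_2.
d_2(17, 7) = 1/2

Step 1 — x − y = 17 − 7 = 10. Step 2 — v_2(10) = 1 (factor: 10 = (2^1 · 5); the sign does not affect v_p). Step 3 — |x − y|_2 = 2^{-1} = 1/2.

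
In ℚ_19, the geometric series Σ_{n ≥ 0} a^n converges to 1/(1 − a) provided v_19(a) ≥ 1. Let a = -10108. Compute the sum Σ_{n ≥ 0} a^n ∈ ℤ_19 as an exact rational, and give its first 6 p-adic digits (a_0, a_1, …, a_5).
Σ a^n = 1/(1 − a) = 1/10109;  first 6 digits = (1, 0, 10, 17, 4, 3)

v_19(a) = 2 ≥ 1, so the series converges in ℤ_19 to 1/(1 − a) = 1/(1 − (-10108)) = 1/10109. Expand this rational in ℤ_19: compute digits iteratively via d_i = x_i mod 19, x_{i+1} = (x_i − d_i)/19. The first 6 digits are (1, 0, 10, 17, 4, 3).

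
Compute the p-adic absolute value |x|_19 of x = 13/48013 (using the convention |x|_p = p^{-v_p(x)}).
|13/48013|_19 = 6859

Step 1 — compute v_19(x) by factoring powers of 19 out of the numerator and denominator: v_19(13/48013) = -3. Step 2 — apply |x|_p = p^{-v_p(x)} = 19^{3} = 6859.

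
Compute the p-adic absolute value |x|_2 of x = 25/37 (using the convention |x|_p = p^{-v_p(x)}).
|25/37|_2 = 1

Step 1 — compute v_2(x) by factoring powers of 2 out of the numerator and denominator: v_2(25/37) = 0. Step 2 — apply |x|_p = p^{-v_p(x)} = 2^{0} = 1.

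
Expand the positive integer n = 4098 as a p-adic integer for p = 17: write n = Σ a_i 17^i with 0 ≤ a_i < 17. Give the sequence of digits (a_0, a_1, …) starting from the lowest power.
(a_0, a_1, …) = (1, 3, 14)

Repeated division by 17 gives the digits low-to-high: 4098 = 1 + 3·17^1 + 14·17^2. Digit sequence: (1, 3, 14).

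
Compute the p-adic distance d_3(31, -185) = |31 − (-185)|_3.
d_3(31, -185) = 1/27

Step 1 — x − y = 31 − (-185) = 216. Step 2 — v_3(216) = 3 (factor: 216 = (3^3 · 8); the sign does not affect v_p). Step 3 — |x − y|_3 = 3^{-3} = 1/27.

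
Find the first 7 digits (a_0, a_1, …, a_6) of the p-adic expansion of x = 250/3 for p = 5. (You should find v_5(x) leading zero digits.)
(a_0, …, a_6) = (0, 0, 0, 4, 1, 3, 1)

v_5(250/3) = 3, so a_0 = ... = a_2 = 0. Factor out: x = 5^3 · u with u = 2/3 a unit in ℤ_5. Expand u iteratively via a_{v+i} = u_i mod 5, u_{i+1} = (u_i − a_{v+i})/5:
  u_0 = 2/3;  a_3 = 4;  u_1 = (u_0 − 4)/5 = -2/3
  u_1 = -2/3;  a_4 = 1;  u_2 = (u_1 − 1)/5 = -1/3
  u_2 = -1/3;  a_5 = 3;  u_3 = (u_2 − 3)/5 = -2/3
  u_3 = -2/3;  a_6 = 1;  u_4 = (u_3 − 1)/5 = -1/3
Digits: (0, 0, 0, 4, 1, 3, 1).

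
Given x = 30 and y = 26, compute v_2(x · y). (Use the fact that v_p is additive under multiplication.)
v_2(780) = 2

v_p(x) = 1 (factor: 30 = 2^1 · 15); v_p(y) = 1 (factor: 26 = 2^1 · 13). Additivity: v_p(xy) = v_p(x) + v_p(y) = 1 + 1 = 2. (Direct check: xy = 780 = 2^2 · (195).)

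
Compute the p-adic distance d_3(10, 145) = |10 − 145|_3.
d_3(10, 145) = 1/27

Step 1 — x − y = 10 − 145 = -135. Step 2 — v_3(-135) = 3 (factor: -135 = −(3^3 · 5); the sign does not affect v_p). Step 3 — |x − y|_3 = 3^{-3} = 1/27.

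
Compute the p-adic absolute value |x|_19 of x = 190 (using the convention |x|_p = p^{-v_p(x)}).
|190|_19 = 1/19

Step 1 — compute v_19(x) by factoring powers of 19 out of the numerator and denominator: v_19(190) = 1. Step 2 — apply |x|_p = p^{-v_p(x)} = 19^{-1} = 1/19.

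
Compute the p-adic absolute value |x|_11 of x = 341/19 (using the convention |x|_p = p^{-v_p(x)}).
|341/19|_11 = 1/11

Step 1 — compute v_11(x) by factoring powers of 11 out of the numerator and denominator: v_11(341/19) = 1. Step 2 — apply |x|_p = p^{-v_p(x)} = 11^{-1} = 1/11.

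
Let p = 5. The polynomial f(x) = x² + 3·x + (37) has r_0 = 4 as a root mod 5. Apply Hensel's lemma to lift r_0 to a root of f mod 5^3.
r_2 = 114 (mod 125)

Hensel: r_{i+1} = r_i − f(r_i)·(f′(r_i))^{-1} mod 5^{i+2}, f′(x) = 2x + 3. Iterate:
  r_0 = 4 (mod 5)
  r_1 = 14 (mod 25)
  r_2 = 114 (mod 125)
Final: r = 114 satisfies f(r) ≡ 0 mod 5^3.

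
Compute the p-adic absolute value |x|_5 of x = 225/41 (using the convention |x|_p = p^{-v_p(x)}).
|225/41|_5 = 1/25

Step 1 — compute v_5(x) by factoring powers of 5 out of the numerator and denominator: v_5(225/41) = 2. Step 2 — apply |x|_p = p^{-v_p(x)} = 5^{-2} = 1/25.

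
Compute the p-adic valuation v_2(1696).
v_2(1696) = 5

v_2(n) is the largest exponent k such that 2^k divides n. Factor out: 1696 = 2^5 · 53. (Sign doesn't affect v_p.) So v_2(1696) = 5.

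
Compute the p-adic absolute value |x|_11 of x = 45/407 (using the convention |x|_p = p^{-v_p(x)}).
|45/407|_11 = 11

Step 1 — compute v_11(x) by factoring powers of 11 out of the numerator and denominator: v_11(45/407) = -1. Step 2 — apply |x|_p = p^{-v_p(x)} = 11^{1} = 11.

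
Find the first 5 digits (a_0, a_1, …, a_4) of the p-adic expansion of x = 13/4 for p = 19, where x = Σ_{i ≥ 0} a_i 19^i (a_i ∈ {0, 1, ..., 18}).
(a_0, …, a_4) = (8, 14, 4, 14, 4)

v_19(13/4) = 0 (numerator and denominator both coprime to 19), so x ∈ ℤ_19^×. Compute digits iteratively via a_i = x_i mod 19, x_{i+1} = (x_i − a_i)/19, with x_0 = x:
  x_0 = 13/4;  a_0 = 8;  x_1 = (x_0 − 8)/19 = -1/4
  x_1 = -1/4;  a_1 = 14;  x_2 = (x_1 − 14)/19 = -3/4
  x_2 = -3/4;  a_2 = 4;  x_3 = (x_2 − 4)/19 = -1/4
  x_3 = -1/4;  a_3 = 14;  x_4 = (x_3 − 14)/19 = -3/4
  x_4 = -3/4;  a_4 = 4;  x_5 = (x_4 − 4)/19 = -1/4
Digits: (8, 14, 4, 14, 4).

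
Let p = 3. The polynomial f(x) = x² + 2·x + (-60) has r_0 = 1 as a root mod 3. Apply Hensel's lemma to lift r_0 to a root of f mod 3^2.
r_1 = 4 (mod 9)

Hensel: r_{i+1} = r_i − f(r_i)·(f′(r_i))^{-1} mod 3^{i+2}, f′(x) = 2x + 2. Iterate:
  r_0 = 1 (mod 3)
  r_1 = 4 (mod 9)
Final: r = 4 satisfies f(r) ≡ 0 mod 3^2.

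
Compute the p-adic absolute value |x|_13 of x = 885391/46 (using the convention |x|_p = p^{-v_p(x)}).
|885391/46|_13 = 1/28561

Step 1 — compute v_13(x) by factoring powers of 13 out of the numerator and denominator: v_13(885391/46) = 4. Step 2 — apply |x|_p = p^{-v_p(x)} = 13^{-4} = 1/28561.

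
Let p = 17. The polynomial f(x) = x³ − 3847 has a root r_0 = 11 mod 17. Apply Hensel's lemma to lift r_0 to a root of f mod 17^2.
r_1 = 45 (mod 289)

Hensel: r_{i+1} = r_i − f(r_i)/f′(r_i) mod 17^{i+2}, where f′(x) = 3x². Iterate:
  r_0 = 11 (mod 17)
  r_1 = 45 (mod 289)
Final: r = 45 with f(r) ≡ 0 mod 17^2.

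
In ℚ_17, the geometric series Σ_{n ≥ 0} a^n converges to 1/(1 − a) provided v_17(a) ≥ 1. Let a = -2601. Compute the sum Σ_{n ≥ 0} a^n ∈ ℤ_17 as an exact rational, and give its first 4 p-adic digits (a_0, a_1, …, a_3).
Σ a^n = 1/(1 − a) = 1/2602;  first 4 digits = (1, 0, 8, 16)

v_17(a) = 2 ≥ 1, so the series converges in ℤ_17 to 1/(1 − a) = 1/(1 − (-2601)) = 1/2602. Expand this rational in ℤ_17: compute digits iteratively via d_i = x_i mod 17, x_{i+1} = (x_i − d_i)/17. The first 4 digits are (1, 0, 8, 16).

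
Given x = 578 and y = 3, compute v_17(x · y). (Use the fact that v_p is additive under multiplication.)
v_17(1734) = 2

v_p(x) = 2 (factor: 578 = 17^2 · 2); v_p(y) = 0 (factor: 3 = 17^0 · 3). Additivity: v_p(xy) = v_p(x) + v_p(y) = 2 + 0 = 2. (Direct check: xy = 1734 = 17^2 · (6).)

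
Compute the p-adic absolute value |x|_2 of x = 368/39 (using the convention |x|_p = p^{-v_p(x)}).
|368/39|_2 = 1/16

Step 1 — compute v_2(x) by factoring powers of 2 out of the numerator and denominator: v_2(368/39) = 4. Step 2 — apply |x|_p = p^{-v_p(x)} = 2^{-4} = 1/16.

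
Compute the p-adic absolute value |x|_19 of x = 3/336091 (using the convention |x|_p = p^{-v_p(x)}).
|3/336091|_19 = 6859

Step 1 — compute v_19(x) by factoring powers of 19 out of the numerator and denominator: v_19(3/336091) = -3. Step 2 — apply |x|_p = p^{-v_p(x)} = 19^{3} = 6859.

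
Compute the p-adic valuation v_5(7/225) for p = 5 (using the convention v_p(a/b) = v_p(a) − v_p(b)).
v_5(7/225) = -2

Factor powers of 5 from the numerator and denominator of the reduced fraction: 7 = 5^0 · 7 and 225 = 5^2 · 9. Apply v_p(a/b) = v_p(a) − v_p(b): v_5(7/225) = 0 − 2 = -2.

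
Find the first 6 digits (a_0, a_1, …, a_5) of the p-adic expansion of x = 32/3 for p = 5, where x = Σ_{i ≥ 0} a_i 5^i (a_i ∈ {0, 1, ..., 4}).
(a_0, …, a_5) = (4, 3, 3, 1, 3, 1)

v_5(32/3) = 0 (numerator and denominator both coprime to 5), so x ∈ ℤ_5^×. Compute digits iteratively via a_i = x_i mod 5, x_{i+1} = (x_i − a_i)/5, with x_0 = x:
  x_0 = 32/3;  a_0 = 4;  x_1 = (x_0 − 4)/5 = 4/3
  x_1 = 4/3;  a_1 = 3;  x_2 = (x_1 − 3)/5 = -1/3
  x_2 = -1/3;  a_2 = 3;  x_3 = (x_2 − 3)/5 = -2/3
  x_3 = -2/3;  a_3 = 1;  x_4 = (x_3 − 1)/5 = -1/3
  x_4 = -1/3;  a_4 = 3;  x_5 = (x_4 − 3)/5 = -2/3
  x_5 = -2/3;  a_5 = 1;  x_6 = (x_5 − 1)/5 = -1/3
Digits: (4, 3, 3, 1, 3, 1).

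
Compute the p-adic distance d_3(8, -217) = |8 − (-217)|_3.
d_3(8, -217) = 1/9

Step 1 — x − y = 8 − (-217) = 225. Step 2 — v_3(225) = 2 (factor: 225 = (3^2 · 25); the sign does not affect v_p). Step 3 — |x − y|_3 = 3^{-2} = 1/9.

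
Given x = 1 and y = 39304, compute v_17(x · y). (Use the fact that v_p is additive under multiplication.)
v_17(39304) = 3

v_p(x) = 0 (factor: 1 = 17^0 · 1); v_p(y) = 3 (factor: 39304 = 17^3 · 8). Additivity: v_p(xy) = v_p(x) + v_p(y) = 0 + 3 = 3. (Direct check: xy = 39304 = 17^3 · (8).)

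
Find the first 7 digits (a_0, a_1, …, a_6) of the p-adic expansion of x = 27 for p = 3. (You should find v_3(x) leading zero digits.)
(a_0, …, a_6) = (0, 0, 0, 1, 0, 0, 0)

v_3(27) = 3, so a_0 = ... = a_2 = 0. Factor out: x = 3^3 · u with u = 1 a unit in ℤ_3. Expand u iteratively via a_{v+i} = u_i mod 3, u_{i+1} = (u_i − a_{v+i})/3:
  u_0 = 1;  a_3 = 1;  u_1 = (u_0 − 1)/3 = 0
  u_1 = 0;  a_4 = 0;  u_2 = (u_1 − 0)/3 = 0
  u_2 = 0;  a_5 = 0;  u_3 = (u_2 − 0)/3 = 0
  u_3 = 0;  a_6 = 0;  u_4 = (u_3 − 0)/3 = 0
Digits: (0, 0, 0, 1, 0, 0, 0).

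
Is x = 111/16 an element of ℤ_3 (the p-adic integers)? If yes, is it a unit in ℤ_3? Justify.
x ∈ ℤ_3 but not a unit; v_3(x) = 1 > 0

ℤ_3 = {x ∈ ℚ_3 : v_3(x) ≥ 0} and ℤ_3^× = {x ∈ ℤ_3 : v_3(x) = 0}. Here v_3(111/16) = v_3(num) − v_3(den) = 1; compare against these criteria.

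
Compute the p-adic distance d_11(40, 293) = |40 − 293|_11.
d_11(40, 293) = 1/11

Step 1 — x − y = 40 − 293 = -253. Step 2 — v_11(-253) = 1 (factor: -253 = −(11^1 · 23); the sign does not affect v_p). Step 3 — |x − y|_11 = 11^{-1} = 1/11.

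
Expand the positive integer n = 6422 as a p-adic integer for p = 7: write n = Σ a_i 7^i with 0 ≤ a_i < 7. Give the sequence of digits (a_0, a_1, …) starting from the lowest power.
(a_0, a_1, …) = (3, 0, 5, 4, 2)

Repeated division by 7 gives the digits low-to-high: 6422 = 3 + 5·7^2 + 4·7^3 + 2·7^4. Digit sequence: (3, 0, 5, 4, 2).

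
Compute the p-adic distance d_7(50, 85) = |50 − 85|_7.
d_7(50, 85) = 1/7

Step 1 — x − y = 50 − 85 = -35. Step 2 — v_7(-35) = 1 (factor: -35 = −(7^1 · 5); the sign does not affect v_p). Step 3 — |x − y|_7 = 7^{-1} = 1/7.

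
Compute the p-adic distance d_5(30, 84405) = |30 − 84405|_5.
d_5(30, 84405) = 1/3125

Step 1 — x − y = 30 − 84405 = -84375. Step 2 — v_5(-84375) = 5 (factor: -84375 = −(5^5 · 27); the sign does not affect v_p). Step 3 — |x − y|_5 = 5^{-5} = 1/3125.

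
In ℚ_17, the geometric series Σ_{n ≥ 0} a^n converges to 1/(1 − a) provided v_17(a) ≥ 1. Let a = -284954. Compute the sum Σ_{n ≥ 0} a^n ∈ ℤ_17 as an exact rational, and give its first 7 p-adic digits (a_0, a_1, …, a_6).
Σ a^n = 1/(1 − a) = 1/284955;  first 7 digits = (1, 0, 0, 10, 13, 16, 14)

v_17(a) = 3 ≥ 1, so the series converges in ℤ_17 to 1/(1 − a) = 1/(1 − (-284954)) = 1/284955. Expand this rational in ℤ_17: compute digits iteratively via d_i = x_i mod 17, x_{i+1} = (x_i − d_i)/17. The first 7 digits are (1, 0, 0, 10, 13, 16, 14).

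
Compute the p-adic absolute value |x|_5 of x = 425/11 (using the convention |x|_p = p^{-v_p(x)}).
|425/11|_5 = 1/25

Step 1 — compute v_5(x) by factoring powers of 5 out of the numerator and denominator: v_5(425/11) = 2. Step 2 — apply |x|_p = p^{-v_p(x)} = 5^{-2} = 1/25.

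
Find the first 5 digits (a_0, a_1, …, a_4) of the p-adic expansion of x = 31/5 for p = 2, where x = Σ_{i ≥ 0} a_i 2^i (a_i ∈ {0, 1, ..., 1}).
(a_0, …, a_4) = (1, 1, 0, 0, 1)

v_2(31/5) = 0 (numerator and denominator both coprime to 2), so x ∈ ℤ_2^×. Compute digits iteratively via a_i = x_i mod 2, x_{i+1} = (x_i − a_i)/2, with x_0 = x:
  x_0 = 31/5;  a_0 = 1;  x_1 = (x_0 − 1)/2 = 13/5
  x_1 = 13/5;  a_1 = 1;  x_2 = (x_1 − 1)/2 = 4/5
  x_2 = 4/5;  a_2 = 0;  x_3 = (x_2 − 0)/2 = 2/5
  x_3 = 2/5;  a_3 = 0;  x_4 = (x_3 − 0)/2 = 1/5
  x_4 = 1/5;  a_4 = 1;  x_5 = (x_4 − 1)/2 = -2/5
Digits: (1, 1, 0, 0, 1).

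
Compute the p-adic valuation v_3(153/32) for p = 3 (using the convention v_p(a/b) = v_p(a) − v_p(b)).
v_3(153/32) = 2

Factor powers of 3 from the numerator and denominator of the reduced fraction: 153 = 3^2 · 17 and 32 = 3^0 · 32. Apply v_p(a/b) = v_p(a) − v_p(b): v_3(153/32) = 2 − 0 = 2.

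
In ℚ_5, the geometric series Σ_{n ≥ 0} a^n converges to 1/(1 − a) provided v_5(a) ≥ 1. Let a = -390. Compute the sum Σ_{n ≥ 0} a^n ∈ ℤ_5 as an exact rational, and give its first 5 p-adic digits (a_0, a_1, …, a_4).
Σ a^n = 1/(1 − a) = 1/391;  first 5 digits = (1, 2, 3, 1, 3)

v_5(a) = 1 ≥ 1, so the series converges in ℤ_5 to 1/(1 − a) = 1/(1 − (-390)) = 1/391. Expand this rational in ℤ_5: compute digits iteratively via d_i = x_i mod 5, x_{i+1} = (x_i − d_i)/5. The first 5 digits are (1, 2, 3, 1, 3).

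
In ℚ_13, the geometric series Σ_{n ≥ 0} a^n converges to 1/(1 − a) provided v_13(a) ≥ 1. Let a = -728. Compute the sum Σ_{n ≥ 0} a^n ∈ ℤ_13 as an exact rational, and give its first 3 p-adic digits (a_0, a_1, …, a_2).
Σ a^n = 1/(1 − a) = 1/729;  first 3 digits = (1, 9, 11)

v_13(a) = 1 ≥ 1, so the series converges in ℤ_13 to 1/(1 − a) = 1/(1 − (-728)) = 1/729. Expand this rational in ℤ_13: compute digits iteratively via d_i = x_i mod 13, x_{i+1} = (x_i − d_i)/13. The first 3 digits are (1, 9, 11).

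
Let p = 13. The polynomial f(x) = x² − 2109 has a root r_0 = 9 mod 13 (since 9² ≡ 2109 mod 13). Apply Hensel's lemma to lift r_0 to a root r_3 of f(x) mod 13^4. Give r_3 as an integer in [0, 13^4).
r_3 = 9642 (mod 28561)

Hensel's recurrence: r_{i+1} = r_i − f(r_i)·(f′(r_i))^{-1} mod 13^{i+2}, with f′(x) = 2x. Iterate:
  r_0 = 9 (mod 13)
  r_1 = 9 (mod 169)
  r_2 = 854 (mod 2197)
  r_3 = 9642 (mod 28561)
Final: r_3 = 9642, and one checks f(r_3) ≡ 0 mod 13^4.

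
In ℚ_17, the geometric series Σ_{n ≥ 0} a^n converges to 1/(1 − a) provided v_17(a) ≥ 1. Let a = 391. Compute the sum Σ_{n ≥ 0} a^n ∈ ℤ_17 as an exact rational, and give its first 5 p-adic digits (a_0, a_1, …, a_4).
Σ a^n = 1/(1 − a) = -1/390;  first 5 digits = (1, 6, 3, 9, 7)

v_17(a) = 1 ≥ 1, so the series converges in ℤ_17 to 1/(1 − a) = 1/(1 − 391) = -1/390. Expand this rational in ℤ_17: compute digits iteratively via d_i = x_i mod 17, x_{i+1} = (x_i − d_i)/17. The first 5 digits are (1, 6, 3, 9, 7).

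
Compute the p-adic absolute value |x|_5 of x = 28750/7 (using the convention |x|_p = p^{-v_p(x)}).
|28750/7|_5 = 1/625

Step 1 — compute v_5(x) by factoring powers of 5 out of the numerator and denominator: v_5(28750/7) = 4. Step 2 — apply |x|_p = p^{-v_p(x)} = 5^{-4} = 1/625.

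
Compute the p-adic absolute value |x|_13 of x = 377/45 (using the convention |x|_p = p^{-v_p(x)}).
|377/45|_13 = 1/13

Step 1 — compute v_13(x) by factoring powers of 13 out of the numerator and denominator: v_13(377/45) = 1. Step 2 — apply |x|_p = p^{-v_p(x)} = 13^{-1} = 1/13.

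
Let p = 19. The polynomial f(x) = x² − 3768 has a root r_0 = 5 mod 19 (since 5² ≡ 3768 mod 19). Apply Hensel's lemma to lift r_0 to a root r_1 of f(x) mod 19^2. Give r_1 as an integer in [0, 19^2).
r_1 = 271 (mod 361)

Hensel's recurrence: r_{i+1} = r_i − f(r_i)·(f′(r_i))^{-1} mod 19^{i+2}, with f′(x) = 2x. Iterate:
  r_0 = 5 (mod 19)
  r_1 = 271 (mod 361)
Final: r_1 = 271, and one checks f(r_1) ≡ 0 mod 19^2.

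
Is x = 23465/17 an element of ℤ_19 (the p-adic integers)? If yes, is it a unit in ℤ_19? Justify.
x ∈ ℤ_19 but not a unit; v_19(x) = 2 > 0

ℤ_19 = {x ∈ ℚ_19 : v_19(x) ≥ 0} and ℤ_19^× = {x ∈ ℤ_19 : v_19(x) = 0}. Here v_19(23465/17) = v_19(num) − v_19(den) = 2; compare against these criteria.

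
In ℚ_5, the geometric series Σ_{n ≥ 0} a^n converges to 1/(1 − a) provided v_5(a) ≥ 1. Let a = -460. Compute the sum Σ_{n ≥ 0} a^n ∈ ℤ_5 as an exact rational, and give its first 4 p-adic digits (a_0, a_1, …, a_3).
Σ a^n = 1/(1 − a) = 1/461;  first 4 digits = (1, 3, 0, 1)

v_5(a) = 1 ≥ 1, so the series converges in ℤ_5 to 1/(1 − a) = 1/(1 − (-460)) = 1/461. Expand this rational in ℤ_5: compute digits iteratively via d_i = x_i mod 5, x_{i+1} = (x_i − d_i)/5. The first 4 digits are (1, 3, 0, 1).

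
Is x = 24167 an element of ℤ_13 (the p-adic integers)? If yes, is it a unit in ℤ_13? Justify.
x ∈ ℤ_13 but not a unit; v_13(x) = 3 > 0

ℤ_13 = {x ∈ ℚ_13 : v_13(x) ≥ 0} and ℤ_13^× = {x ∈ ℤ_13 : v_13(x) = 0}. Here v_13(24167) = v_13(num) − v_13(den) = 3; compare against these criteria.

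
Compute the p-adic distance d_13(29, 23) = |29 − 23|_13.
d_13(29, 23) = 1

Step 1 — x − y = 29 − 23 = 6. Step 2 — v_13(6) = 0 (factor: 6 = (13^0 · 6); the sign does not affect v_p). Step 3 — |x − y|_13 = 13^{0} = 1.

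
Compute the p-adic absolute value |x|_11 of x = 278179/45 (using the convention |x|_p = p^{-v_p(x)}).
|278179/45|_11 = 1/14641

Step 1 — compute v_11(x) by factoring powers of 11 out of the numerator and denominator: v_11(278179/45) = 4. Step 2 — apply |x|_p = p^{-v_p(x)} = 11^{-4} = 1/14641.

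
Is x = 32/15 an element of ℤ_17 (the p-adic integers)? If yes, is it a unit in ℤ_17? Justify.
x ∈ ℤ_17^× (unit); v_17(x) = 0

ℤ_17 = {x ∈ ℚ_17 : v_17(x) ≥ 0} and ℤ_17^× = {x ∈ ℤ_17 : v_17(x) = 0}. Here v_17(32/15) = v_17(num) − v_17(den) = 0; compare against these criteria.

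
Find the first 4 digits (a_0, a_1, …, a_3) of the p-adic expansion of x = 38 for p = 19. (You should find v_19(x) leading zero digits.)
(a_0, …, a_3) = (0, 2, 0, 0)

v_19(38) = 1, so a_0 = ... = a_0 = 0. Factor out: x = 19^1 · u with u = 2 a unit in ℤ_19. Expand u iteratively via a_{v+i} = u_i mod 19, u_{i+1} = (u_i − a_{v+i})/19:
  u_0 = 2;  a_1 = 2;  u_1 = (u_0 − 2)/19 = 0
  u_1 = 0;  a_2 = 0;  u_2 = (u_1 − 0)/19 = 0
  u_2 = 0;  a_3 = 0;  u_3 = (u_2 − 0)/19 = 0
Digits: (0, 2, 0, 0).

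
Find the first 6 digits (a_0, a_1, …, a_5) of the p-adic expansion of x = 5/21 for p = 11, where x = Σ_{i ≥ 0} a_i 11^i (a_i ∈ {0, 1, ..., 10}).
(a_0, …, a_5) = (6, 0, 1, 2, 4, 8)

v_11(5/21) = 0 (numerator and denominator both coprime to 11), so x ∈ ℤ_11^×. Compute digits iteratively via a_i = x_i mod 11, x_{i+1} = (x_i − a_i)/11, with x_0 = x:
  x_0 = 5/21;  a_0 = 6;  x_1 = (x_0 − 6)/11 = -11/21
  x_1 = -11/21;  a_1 = 0;  x_2 = (x_1 − 0)/11 = -1/21
  x_2 = -1/21;  a_2 = 1;  x_3 = (x_2 − 1)/11 = -2/21
  x_3 = -2/21;  a_3 = 2;  x_4 = (x_3 − 2)/11 = -4/21
  x_4 = -4/21;  a_4 = 4;  x_5 = (x_4 − 4)/11 = -8/21
  x_5 = -8/21;  a_5 = 8;  x_6 = (x_5 − 8)/11 = -16/21
Digits: (6, 0, 1, 2, 4, 8).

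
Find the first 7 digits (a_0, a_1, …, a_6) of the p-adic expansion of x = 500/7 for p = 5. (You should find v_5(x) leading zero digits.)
(a_0, …, a_6) = (0, 0, 0, 2, 4, 2, 3)

v_5(500/7) = 3, so a_0 = ... = a_2 = 0. Factor out: x = 5^3 · u with u = 4/7 a unit in ℤ_5. Expand u iteratively via a_{v+i} = u_i mod 5, u_{i+1} = (u_i − a_{v+i})/5:
  u_0 = 4/7;  a_3 = 2;  u_1 = (u_0 − 2)/5 = -2/7
  u_1 = -2/7;  a_4 = 4;  u_2 = (u_1 − 4)/5 = -6/7
  u_2 = -6/7;  a_5 = 2;  u_3 = (u_2 − 2)/5 = -4/7
  u_3 = -4/7;  a_6 = 3;  u_4 = (u_3 − 3)/5 = -5/7
Digits: (0, 0, 0, 2, 4, 2, 3).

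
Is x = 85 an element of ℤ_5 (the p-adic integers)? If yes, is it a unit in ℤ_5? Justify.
x ∈ ℤ_5 but not a unit; v_5(x) = 1 > 0

ℤ_5 = {x ∈ ℚ_5 : v_5(x) ≥ 0} and ℤ_5^× = {x ∈ ℤ_5 : v_5(x) = 0}. Here v_5(85) = v_5(num) − v_5(den) = 1; compare against these criteria.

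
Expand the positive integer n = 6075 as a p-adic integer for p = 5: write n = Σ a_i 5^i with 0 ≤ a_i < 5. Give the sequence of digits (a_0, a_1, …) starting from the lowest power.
(a_0, a_1, …) = (0, 0, 3, 3, 4, 1)

Repeated division by 5 gives the digits low-to-high: 6075 = 3·5^2 + 3·5^3 + 4·5^4 + 1·5^5. Digit sequence: (0, 0, 3, 3, 4, 1).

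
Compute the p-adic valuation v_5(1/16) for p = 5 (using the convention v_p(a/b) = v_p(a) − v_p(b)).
v_5(1/16) = 0

Factor powers of 5 from the numerator and denominator of the reduced fraction: 1 = 5^0 · 1 and 16 = 5^0 · 16. Apply v_p(a/b) = v_p(a) − v_p(b): v_5(1/16) = 0 − 0 = 0.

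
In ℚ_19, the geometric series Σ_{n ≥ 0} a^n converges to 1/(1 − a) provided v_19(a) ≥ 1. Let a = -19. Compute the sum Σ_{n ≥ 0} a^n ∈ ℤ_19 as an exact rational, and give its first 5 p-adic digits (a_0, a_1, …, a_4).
Σ a^n = 1/(1 − a) = 1/20;  first 5 digits = (1, 18, 0, 18, 0)

v_19(a) = 1 ≥ 1, so the series converges in ℤ_19 to 1/(1 − a) = 1/(1 − (-19)) = 1/20. Expand this rational in ℤ_19: compute digits iteratively via d_i = x_i mod 19, x_{i+1} = (x_i − d_i)/19. The first 5 digits are (1, 18, 0, 18, 0).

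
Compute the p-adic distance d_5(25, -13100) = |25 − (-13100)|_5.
d_5(25, -13100) = 1/625

Step 1 — x − y = 25 − (-13100) = 13125. Step 2 — v_5(13125) = 4 (factor: 13125 = (5^4 · 21); the sign does not affect v_p). Step 3 — |x − y|_5 = 5^{-4} = 1/625.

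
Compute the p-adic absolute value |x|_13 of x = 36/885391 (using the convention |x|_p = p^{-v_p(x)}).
|36/885391|_13 = 28561

Step 1 — compute v_13(x) by factoring powers of 13 out of the numerator and denominator: v_13(36/885391) = -4. Step 2 — apply |x|_p = p^{-v_p(x)} = 13^{4} = 28561.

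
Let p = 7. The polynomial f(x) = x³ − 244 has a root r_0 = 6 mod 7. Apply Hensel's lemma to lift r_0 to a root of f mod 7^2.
r_1 = 48 (mod 49)

Hensel: r_{i+1} = r_i − f(r_i)/f′(r_i) mod 7^{i+2}, where f′(x) = 3x². Iterate:
  r_0 = 6 (mod 7)
  r_1 = 48 (mod 49)
Final: r = 48 with f(r) ≡ 0 mod 7^2.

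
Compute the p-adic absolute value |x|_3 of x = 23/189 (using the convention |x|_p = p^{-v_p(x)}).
|23/189|_3 = 27

Step 1 — compute v_3(x) by factoring powers of 3 out of the numerator and denominator: v_3(23/189) = -3. Step 2 — apply |x|_p = p^{-v_p(x)} = 3^{3} = 27.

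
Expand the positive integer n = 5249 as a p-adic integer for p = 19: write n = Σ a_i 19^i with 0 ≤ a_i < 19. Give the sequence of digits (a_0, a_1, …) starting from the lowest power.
(a_0, a_1, …) = (5, 10, 14)

Repeated division by 19 gives the digits low-to-high: 5249 = 5 + 10·19^1 + 14·19^2. Digit sequence: (5, 10, 14).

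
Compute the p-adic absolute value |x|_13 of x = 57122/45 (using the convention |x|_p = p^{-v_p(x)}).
|57122/45|_13 = 1/28561

Step 1 — compute v_13(x) by factoring powers of 13 out of the numerator and denominator: v_13(57122/45) = 4. Step 2 — apply |x|_p = p^{-v_p(x)} = 13^{-4} = 1/28561.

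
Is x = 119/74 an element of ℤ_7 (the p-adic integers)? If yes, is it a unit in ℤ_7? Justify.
x ∈ ℤ_7 but not a unit; v_7(x) = 1 > 0

ℤ_7 = {x ∈ ℚ_7 : v_7(x) ≥ 0} and ℤ_7^× = {x ∈ ℤ_7 : v_7(x) = 0}. Here v_7(119/74) = v_7(num) − v_7(den) = 1; compare against these criteria.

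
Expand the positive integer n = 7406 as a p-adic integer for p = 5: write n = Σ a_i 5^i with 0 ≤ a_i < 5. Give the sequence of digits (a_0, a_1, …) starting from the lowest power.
(a_0, a_1, …) = (1, 1, 1, 4, 1, 2)

Repeated division by 5 gives the digits low-to-high: 7406 = 1 + 1·5^1 + 1·5^2 + 4·5^3 + 1·5^4 + 2·5^5. Digit sequence: (1, 1, 1, 4, 1, 2).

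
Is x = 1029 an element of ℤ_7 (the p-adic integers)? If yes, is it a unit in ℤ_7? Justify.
x ∈ ℤ_7 but not a unit; v_7(x) = 3 > 0

ℤ_7 = {x ∈ ℚ_7 : v_7(x) ≥ 0} and ℤ_7^× = {x ∈ ℤ_7 : v_7(x) = 0}. Here v_7(1029) = v_7(num) − v_7(den) = 3; compare against these criteria.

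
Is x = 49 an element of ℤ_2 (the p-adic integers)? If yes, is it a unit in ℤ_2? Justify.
x ∈ ℤ_2^× (unit); v_2(x) = 0

ℤ_2 = {x ∈ ℚ_2 : v_2(x) ≥ 0} and ℤ_2^× = {x ∈ ℤ_2 : v_2(x) = 0}. Here v_2(49) = v_2(num) − v_2(den) = 0; compare against these criteria.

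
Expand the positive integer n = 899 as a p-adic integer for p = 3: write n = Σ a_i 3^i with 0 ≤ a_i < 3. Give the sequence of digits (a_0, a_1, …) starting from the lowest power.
(a_0, a_1, …) = (2, 2, 0, 0, 2, 0, 1)

Repeated division by 3 gives the digits low-to-high: 899 = 2 + 2·3^1 + 2·3^4 + 1·3^6. Digit sequence: (2, 2, 0, 0, 2, 0, 1).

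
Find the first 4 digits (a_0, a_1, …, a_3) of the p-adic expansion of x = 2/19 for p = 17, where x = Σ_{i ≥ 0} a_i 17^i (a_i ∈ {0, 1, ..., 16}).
(a_0, …, a_3) = (1, 8, 4, 6)

v_17(2/19) = 0 (numerator and denominator both coprime to 17), so x ∈ ℤ_17^×. Compute digits iteratively via a_i = x_i mod 17, x_{i+1} = (x_i − a_i)/17, with x_0 = x:
  x_0 = 2/19;  a_0 = 1;  x_1 = (x_0 − 1)/17 = -1/19
  x_1 = -1/19;  a_1 = 8;  x_2 = (x_1 − 8)/17 = -9/19
  x_2 = -9/19;  a_2 = 4;  x_3 = (x_2 − 4)/17 = -5/19
  x_3 = -5/19;  a_3 = 6;  x_4 = (x_3 − 6)/17 = -7/19
Digits: (1, 8, 4, 6).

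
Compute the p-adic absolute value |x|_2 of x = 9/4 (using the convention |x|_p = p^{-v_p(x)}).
|9/4|_2 = 4

Step 1 — compute v_2(x) by factoring powers of 2 out of the numerator and denominator: v_2(9/4) = -2. Step 2 — apply |x|_p = p^{-v_p(x)} = 2^{2} = 4.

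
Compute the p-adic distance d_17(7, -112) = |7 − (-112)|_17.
d_17(7, -112) = 1/17

Step 1 — x − y = 7 − (-112) = 119. Step 2 — v_17(119) = 1 (factor: 119 = (17^1 · 7); the sign does not affect v_p). Step 3 — |x − y|_17 = 17^{-1} = 1/17.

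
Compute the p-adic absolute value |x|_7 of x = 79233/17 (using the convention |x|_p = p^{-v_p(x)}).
|79233/17|_7 = 1/2401

Step 1 — compute v_7(x) by factoring powers of 7 out of the numerator and denominator: v_7(79233/17) = 4. Step 2 — apply |x|_p = p^{-v_p(x)} = 7^{-4} = 1/2401.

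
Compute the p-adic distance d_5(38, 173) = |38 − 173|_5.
d_5(38, 173) = 1/5

Step 1 — x − y = 38 − 173 = -135. Step 2 — v_5(-135) = 1 (factor: -135 = −(5^1 · 27); the sign does not affect v_p). Step 3 — |x − y|_5 = 5^{-1} = 1/5.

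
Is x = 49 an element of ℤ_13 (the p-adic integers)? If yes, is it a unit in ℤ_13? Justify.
x ∈ ℤ_13^× (unit); v_13(x) = 0

ℤ_13 = {x ∈ ℚ_13 : v_13(x) ≥ 0} and ℤ_13^× = {x ∈ ℤ_13 : v_13(x) = 0}. Here v_13(49) = v_13(num) − v_13(den) = 0; compare against these criteria.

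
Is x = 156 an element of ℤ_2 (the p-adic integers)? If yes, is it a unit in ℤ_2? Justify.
x ∈ ℤ_2 but not a unit; v_2(x) = 2 > 0

ℤ_2 = {x ∈ ℚ_2 : v_2(x) ≥ 0} and ℤ_2^× = {x ∈ ℤ_2 : v_2(x) = 0}. Here v_2(156) = v_2(num) − v_2(den) = 2; compare against these criteria.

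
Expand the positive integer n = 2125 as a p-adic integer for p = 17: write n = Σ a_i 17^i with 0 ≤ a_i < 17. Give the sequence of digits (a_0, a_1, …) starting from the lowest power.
(a_0, a_1, …) = (0, 6, 7)

Repeated division by 17 gives the digits low-to-high: 2125 = 6·17^1 + 7·17^2. Digit sequence: (0, 6, 7).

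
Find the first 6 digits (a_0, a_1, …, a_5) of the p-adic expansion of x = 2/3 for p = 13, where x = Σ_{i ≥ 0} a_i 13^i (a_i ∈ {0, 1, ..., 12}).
(a_0, …, a_5) = (5, 4, 4, 4, 4, 4)

v_13(2/3) = 0 (numerator and denominator both coprime to 13), so x ∈ ℤ_13^×. Compute digits iteratively via a_i = x_i mod 13, x_{i+1} = (x_i − a_i)/13, with x_0 = x:
  x_0 = 2/3;  a_0 = 5;  x_1 = (x_0 − 5)/13 = -1/3
  x_1 = -1/3;  a_1 = 4;  x_2 = (x_1 − 4)/13 = -1/3
  x_2 = -1/3;  a_2 = 4;  x_3 = (x_2 − 4)/13 = -1/3
  x_3 = -1/3;  a_3 = 4;  x_4 = (x_3 − 4)/13 = -1/3
  x_4 = -1/3;  a_4 = 4;  x_5 = (x_4 − 4)/13 = -1/3
  x_5 = -1/3;  a_5 = 4;  x_6 = (x_5 − 4)/13 = -1/3
Digits: (5, 4, 4, 4, 4, 4).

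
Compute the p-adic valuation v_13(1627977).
v_13(1627977) = 4

v_13(n) is the largest exponent k such that 13^k divides n. Factor out: 1627977 = 13^4 · 57. (Sign doesn't affect v_p.) So v_13(1627977) = 4.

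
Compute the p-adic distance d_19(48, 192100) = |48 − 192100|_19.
d_19(48, 192100) = 1/6859

Step 1 — x − y = 48 − 192100 = -192052. Step 2 — v_19(-192052) = 3 (factor: -192052 = −(19^3 · 28); the sign does not affect v_p). Step 3 — |x − y|_19 = 19^{-3} = 1/6859.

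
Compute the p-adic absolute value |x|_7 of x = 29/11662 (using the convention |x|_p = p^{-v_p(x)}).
|29/11662|_7 = 343

Step 1 — compute v_7(x) by factoring powers of 7 out of the numerator and denominator: v_7(29/11662) = -3. Step 2 — apply |x|_p = p^{-v_p(x)} = 7^{3} = 343.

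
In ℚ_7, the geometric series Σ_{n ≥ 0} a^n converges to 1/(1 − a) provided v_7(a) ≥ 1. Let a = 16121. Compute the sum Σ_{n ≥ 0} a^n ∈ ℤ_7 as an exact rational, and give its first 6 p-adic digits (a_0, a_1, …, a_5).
Σ a^n = 1/(1 − a) = -1/16120;  first 6 digits = (1, 0, 0, 5, 6, 0)

v_7(a) = 3 ≥ 1, so the series converges in ℤ_7 to 1/(1 − a) = 1/(1 − 16121) = -1/16120. Expand this rational in ℤ_7: compute digits iteratively via d_i = x_i mod 7, x_{i+1} = (x_i − d_i)/7. The first 6 digits are (1, 0, 0, 5, 6, 0).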